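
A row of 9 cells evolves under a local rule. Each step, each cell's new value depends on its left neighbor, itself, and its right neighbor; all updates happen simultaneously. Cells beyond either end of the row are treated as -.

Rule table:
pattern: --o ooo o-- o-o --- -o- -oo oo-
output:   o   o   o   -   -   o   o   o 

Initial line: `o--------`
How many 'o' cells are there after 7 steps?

8

oo-------
ooo------
oooo-----
ooooo----
oooooo---
ooooooo--
oooooooo-
count of o: 8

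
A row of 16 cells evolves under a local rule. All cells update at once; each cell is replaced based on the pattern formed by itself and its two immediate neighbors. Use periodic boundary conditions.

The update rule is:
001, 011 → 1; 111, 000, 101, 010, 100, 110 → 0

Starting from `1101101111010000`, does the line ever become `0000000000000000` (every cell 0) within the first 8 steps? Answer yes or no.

no

1001001000000001
0010010000000011
0100100000000110
1001000000001100
0010000000011001
0100000000110010
1000000001100100
0000000011001001
step 8 is 0000000011001001, still not uniform 0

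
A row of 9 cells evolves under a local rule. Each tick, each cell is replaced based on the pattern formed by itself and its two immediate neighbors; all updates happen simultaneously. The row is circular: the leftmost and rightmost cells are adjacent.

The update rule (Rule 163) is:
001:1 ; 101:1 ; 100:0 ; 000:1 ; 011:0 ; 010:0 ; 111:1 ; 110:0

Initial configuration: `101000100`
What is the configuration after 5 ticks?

100100100

010011001
100100010
001001101
010010010
100100100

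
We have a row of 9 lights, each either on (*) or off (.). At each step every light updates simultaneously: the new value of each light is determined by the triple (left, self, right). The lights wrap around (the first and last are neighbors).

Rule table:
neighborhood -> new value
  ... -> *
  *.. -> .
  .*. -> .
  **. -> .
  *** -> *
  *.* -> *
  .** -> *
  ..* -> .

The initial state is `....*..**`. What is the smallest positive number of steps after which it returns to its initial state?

.**....*.
.*..**...
....*..**

3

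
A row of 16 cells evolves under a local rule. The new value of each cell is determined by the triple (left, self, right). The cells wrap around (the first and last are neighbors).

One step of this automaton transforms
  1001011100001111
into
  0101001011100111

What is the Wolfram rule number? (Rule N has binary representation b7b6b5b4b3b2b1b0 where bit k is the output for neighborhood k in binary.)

position 6: 111 → 1  (bit 7 = 1)
position 0: 110 → 0  (bit 6 = 0)
position 4: 101 → 0  (bit 5 = 0)
position 1: 100 → 1  (bit 4 = 1)
position 5: 011 → 0  (bit 3 = 0)
position 3: 010 → 1  (bit 2 = 1)
position 2: 001 → 0  (bit 1 = 0)
position 9: 000 → 1  (bit 0 = 1)
bits b7..b0 = 10010101 = 149

149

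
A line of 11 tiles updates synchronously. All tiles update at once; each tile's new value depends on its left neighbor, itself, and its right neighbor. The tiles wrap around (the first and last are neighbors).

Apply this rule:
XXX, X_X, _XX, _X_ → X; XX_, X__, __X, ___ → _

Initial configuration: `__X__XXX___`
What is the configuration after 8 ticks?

__X__X_____

tick 1: __X__XX____
tick 2: __X__X_____
tick 3: __X__X_____  (fixed point — unchanged through tick 8)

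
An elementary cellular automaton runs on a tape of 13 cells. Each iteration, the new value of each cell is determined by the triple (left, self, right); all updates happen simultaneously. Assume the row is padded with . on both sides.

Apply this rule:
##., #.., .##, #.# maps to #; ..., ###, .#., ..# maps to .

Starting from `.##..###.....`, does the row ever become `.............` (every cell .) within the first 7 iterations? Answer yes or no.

iteration 1: .###.#.##....
iteration 2: .#.##.####...
iteration 3: ..#####..##..
iteration 4: ..#...##.###.
iteration 5: ...#..####.##
iteration 6: ....#.#..####
iteration 7: .....#.#.#..#
iteration 7 is .....#.#.#..#, still not uniform .

no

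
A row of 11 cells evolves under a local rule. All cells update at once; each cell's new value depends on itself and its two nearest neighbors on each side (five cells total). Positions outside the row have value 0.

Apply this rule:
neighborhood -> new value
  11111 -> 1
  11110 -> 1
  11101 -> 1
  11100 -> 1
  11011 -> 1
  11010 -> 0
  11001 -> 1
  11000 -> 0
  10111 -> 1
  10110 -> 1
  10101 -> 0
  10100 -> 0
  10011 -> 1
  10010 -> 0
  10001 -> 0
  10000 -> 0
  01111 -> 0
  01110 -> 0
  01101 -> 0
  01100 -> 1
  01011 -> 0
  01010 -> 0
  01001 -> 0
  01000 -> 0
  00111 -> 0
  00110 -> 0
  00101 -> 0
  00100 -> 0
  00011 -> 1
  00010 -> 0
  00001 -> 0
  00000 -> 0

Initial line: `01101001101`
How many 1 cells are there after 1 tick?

tick 1: 10000010000
count of 1: 2

2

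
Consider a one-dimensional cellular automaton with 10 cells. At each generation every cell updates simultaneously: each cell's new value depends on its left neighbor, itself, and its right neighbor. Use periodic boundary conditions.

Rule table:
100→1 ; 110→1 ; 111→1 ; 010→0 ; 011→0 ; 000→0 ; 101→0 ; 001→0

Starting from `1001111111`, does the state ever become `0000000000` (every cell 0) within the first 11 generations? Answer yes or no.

1100111111
1110011111
1111001111
1111100111
1111110011
1111111001
1111111100
0111111110
0011111111
1001111111  (repeats generation 0; period 10)
generation 11: 1100111111
generation 11 is 1100111111, still not uniform 0

no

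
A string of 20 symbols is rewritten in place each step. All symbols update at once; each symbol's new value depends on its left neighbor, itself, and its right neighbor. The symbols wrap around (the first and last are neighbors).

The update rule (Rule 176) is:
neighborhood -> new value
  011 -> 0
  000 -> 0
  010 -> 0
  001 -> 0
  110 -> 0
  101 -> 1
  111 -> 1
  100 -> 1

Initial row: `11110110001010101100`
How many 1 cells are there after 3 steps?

step 1: 01101001000101010010
step 2: 00010100100010101001
step 3: 10001010010001010100
count of 1: 7

7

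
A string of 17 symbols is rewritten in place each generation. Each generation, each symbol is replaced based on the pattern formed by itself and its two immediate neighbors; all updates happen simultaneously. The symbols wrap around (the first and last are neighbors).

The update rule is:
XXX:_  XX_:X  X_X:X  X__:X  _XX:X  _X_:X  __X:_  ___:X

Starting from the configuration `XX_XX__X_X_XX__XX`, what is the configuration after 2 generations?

generation 1: _XXXXX_XXXXXXX_X_
generation 2: _X___XXX_____XXXX

_X___XXX_____XXXX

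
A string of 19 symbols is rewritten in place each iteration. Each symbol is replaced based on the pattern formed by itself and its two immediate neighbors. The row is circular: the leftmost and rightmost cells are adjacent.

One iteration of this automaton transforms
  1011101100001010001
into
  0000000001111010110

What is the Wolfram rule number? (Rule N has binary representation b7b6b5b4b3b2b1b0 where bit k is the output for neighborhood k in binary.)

7

position 3: 111 → 0  (bit 7 = 0)
position 0: 110 → 0  (bit 6 = 0)
position 1: 101 → 0  (bit 5 = 0)
position 8: 100 → 0  (bit 4 = 0)
position 2: 011 → 0  (bit 3 = 0)
position 12: 010 → 1  (bit 2 = 1)
position 11: 001 → 1  (bit 1 = 1)
position 9: 000 → 1  (bit 0 = 1)
bits b7..b0 = 00000111 = 7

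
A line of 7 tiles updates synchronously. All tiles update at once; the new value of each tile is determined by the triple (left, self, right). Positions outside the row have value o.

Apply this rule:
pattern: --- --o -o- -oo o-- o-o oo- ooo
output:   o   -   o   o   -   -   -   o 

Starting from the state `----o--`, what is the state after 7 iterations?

iteration 1: -oo-o--
iteration 2: -o--o--
iteration 3: -o--o--  (fixed point — unchanged through iteration 7)

-o--o--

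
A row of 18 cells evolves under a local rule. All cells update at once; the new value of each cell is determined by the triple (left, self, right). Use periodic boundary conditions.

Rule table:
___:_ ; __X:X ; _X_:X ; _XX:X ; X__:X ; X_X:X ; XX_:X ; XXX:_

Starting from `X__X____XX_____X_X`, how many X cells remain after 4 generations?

XXXXX__XXXX___XXXX
____XXXX__XX_XX___
___XX__XXXXXXXXX__
__XXXXXX_______XX_
count of X: 8

8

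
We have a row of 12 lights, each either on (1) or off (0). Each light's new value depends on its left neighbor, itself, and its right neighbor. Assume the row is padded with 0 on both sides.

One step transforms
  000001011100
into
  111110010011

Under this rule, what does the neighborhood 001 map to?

At position 4 the neighborhood is 001; the next row has 1 there.

1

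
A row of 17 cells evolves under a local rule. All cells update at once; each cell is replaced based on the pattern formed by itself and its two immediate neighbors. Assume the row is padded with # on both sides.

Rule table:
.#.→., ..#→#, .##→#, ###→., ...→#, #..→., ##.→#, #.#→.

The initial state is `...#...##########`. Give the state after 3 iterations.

.##..###.........
.##.##.#.########
.##.##...#.......

.##.##...#.......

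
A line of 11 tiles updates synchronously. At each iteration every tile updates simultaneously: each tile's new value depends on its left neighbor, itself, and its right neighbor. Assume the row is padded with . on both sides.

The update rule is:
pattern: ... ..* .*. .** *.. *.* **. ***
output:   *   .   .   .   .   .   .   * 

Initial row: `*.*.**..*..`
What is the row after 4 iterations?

..*****....

iteration 1: ..........*
iteration 2: *********..
iteration 3: .*******..*
iteration 4: ..*****....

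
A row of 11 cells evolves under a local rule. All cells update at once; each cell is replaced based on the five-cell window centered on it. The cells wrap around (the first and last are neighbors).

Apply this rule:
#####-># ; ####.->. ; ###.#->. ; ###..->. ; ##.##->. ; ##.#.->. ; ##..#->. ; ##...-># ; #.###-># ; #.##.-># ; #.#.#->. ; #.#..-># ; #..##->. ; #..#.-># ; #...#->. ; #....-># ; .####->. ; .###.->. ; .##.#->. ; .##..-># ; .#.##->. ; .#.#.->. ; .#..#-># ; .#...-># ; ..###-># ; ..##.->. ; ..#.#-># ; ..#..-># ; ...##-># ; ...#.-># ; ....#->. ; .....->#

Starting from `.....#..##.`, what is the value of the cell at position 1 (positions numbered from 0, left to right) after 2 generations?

.

###.###..##
#...#....#.
position 1 holds .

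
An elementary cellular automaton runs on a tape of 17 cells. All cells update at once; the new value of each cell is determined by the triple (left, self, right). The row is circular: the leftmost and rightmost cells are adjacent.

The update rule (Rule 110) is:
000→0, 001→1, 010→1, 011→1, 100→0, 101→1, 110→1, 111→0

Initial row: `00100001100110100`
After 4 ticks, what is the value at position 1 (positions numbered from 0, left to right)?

1

01100011101111100
11100110111000100
10101111101001101
11111000111011111
position 1 holds 1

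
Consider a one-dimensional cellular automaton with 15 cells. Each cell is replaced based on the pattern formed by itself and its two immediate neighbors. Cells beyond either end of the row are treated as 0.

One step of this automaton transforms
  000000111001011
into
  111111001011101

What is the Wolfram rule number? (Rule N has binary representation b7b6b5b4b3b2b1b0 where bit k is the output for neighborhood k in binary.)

position 7: 111 → 0  (bit 7 = 0)
position 8: 110 → 1  (bit 6 = 1)
position 12: 101 → 1  (bit 5 = 1)
position 9: 100 → 0  (bit 4 = 0)
position 6: 011 → 0  (bit 3 = 0)
position 11: 010 → 1  (bit 2 = 1)
position 5: 001 → 1  (bit 1 = 1)
position 0: 000 → 1  (bit 0 = 1)
bits b7..b0 = 01100111 = 103

103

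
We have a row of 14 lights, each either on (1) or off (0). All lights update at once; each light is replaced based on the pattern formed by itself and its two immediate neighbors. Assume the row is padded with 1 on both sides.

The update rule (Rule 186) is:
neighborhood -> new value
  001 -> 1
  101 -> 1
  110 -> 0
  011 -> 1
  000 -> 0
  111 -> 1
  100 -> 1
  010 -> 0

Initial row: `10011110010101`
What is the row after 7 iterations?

01101011111111

01111101101011
11111011010111
11110110101111
11101101011111
11011010111111
10110101111111
01101011111111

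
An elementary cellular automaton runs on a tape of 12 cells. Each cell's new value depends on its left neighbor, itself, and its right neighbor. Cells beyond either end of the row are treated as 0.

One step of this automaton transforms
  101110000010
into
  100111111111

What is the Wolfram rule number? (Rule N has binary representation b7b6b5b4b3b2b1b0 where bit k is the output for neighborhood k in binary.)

215

position 3: 111 → 1  (bit 7 = 1)
position 4: 110 → 1  (bit 6 = 1)
position 1: 101 → 0  (bit 5 = 0)
position 5: 100 → 1  (bit 4 = 1)
position 2: 011 → 0  (bit 3 = 0)
position 0: 010 → 1  (bit 2 = 1)
position 9: 001 → 1  (bit 1 = 1)
position 6: 000 → 1  (bit 0 = 1)
bits b7..b0 = 11010111 = 215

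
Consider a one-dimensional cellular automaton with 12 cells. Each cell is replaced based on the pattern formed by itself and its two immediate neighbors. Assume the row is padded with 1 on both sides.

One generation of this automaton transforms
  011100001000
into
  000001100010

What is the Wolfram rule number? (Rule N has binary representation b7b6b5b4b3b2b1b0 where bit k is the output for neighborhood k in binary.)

position 2: 111 → 0  (bit 7 = 0)
position 3: 110 → 0  (bit 6 = 0)
position 0: 101 → 0  (bit 5 = 0)
position 4: 100 → 0  (bit 4 = 0)
position 1: 011 → 0  (bit 3 = 0)
position 8: 010 → 0  (bit 2 = 0)
position 7: 001 → 0  (bit 1 = 0)
position 5: 000 → 1  (bit 0 = 1)
bits b7..b0 = 00000001 = 1

1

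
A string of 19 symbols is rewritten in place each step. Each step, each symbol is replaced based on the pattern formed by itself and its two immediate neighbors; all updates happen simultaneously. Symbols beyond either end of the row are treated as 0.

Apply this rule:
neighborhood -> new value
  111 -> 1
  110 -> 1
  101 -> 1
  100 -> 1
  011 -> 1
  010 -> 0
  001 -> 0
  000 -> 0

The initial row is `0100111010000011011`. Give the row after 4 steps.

0001111111101011111

0010111101000011111
0001111110100011111
0001111111010011111
0001111111101011111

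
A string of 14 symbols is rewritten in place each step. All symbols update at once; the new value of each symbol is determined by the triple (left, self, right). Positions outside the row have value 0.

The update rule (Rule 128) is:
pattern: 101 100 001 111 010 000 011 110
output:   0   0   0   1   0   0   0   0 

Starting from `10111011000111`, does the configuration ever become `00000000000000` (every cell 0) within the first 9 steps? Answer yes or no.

yes

00010000000010
00000000000000
all cells are 0 at step 2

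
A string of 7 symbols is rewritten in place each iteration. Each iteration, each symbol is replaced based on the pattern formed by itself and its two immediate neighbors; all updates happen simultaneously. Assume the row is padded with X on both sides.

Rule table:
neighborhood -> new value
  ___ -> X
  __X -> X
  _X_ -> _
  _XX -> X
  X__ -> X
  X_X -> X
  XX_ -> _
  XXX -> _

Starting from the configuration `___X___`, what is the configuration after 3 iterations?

XXXX_XX

XXX_XXX
___XX__
XXXX_XX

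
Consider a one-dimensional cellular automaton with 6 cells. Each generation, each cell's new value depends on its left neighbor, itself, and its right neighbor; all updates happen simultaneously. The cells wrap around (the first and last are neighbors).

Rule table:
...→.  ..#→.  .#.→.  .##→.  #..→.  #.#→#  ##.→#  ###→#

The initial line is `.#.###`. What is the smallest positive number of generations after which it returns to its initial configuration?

#.#.##
##.#.#
###.#.
.###.#
#.###.
.#.###

6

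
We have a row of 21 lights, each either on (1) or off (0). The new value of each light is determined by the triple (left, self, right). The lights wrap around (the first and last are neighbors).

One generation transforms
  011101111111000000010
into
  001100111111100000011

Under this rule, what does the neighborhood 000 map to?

0

At position 13 the neighborhood is 000; the next row has 0 there.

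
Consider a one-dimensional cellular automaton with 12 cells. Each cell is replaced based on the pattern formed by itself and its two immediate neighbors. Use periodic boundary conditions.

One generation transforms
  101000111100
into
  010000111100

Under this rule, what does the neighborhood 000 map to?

At position 4 the neighborhood is 000; the next row has 0 there.

0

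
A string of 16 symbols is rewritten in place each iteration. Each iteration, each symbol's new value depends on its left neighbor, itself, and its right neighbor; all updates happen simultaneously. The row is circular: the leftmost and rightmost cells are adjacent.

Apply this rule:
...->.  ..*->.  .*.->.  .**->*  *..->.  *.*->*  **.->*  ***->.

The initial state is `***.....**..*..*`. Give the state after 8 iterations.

iteration 1: ..*.....**.....*
iteration 2: ........**......
iteration 3: ........**......  (fixed point — unchanged through iteration 8)

........**......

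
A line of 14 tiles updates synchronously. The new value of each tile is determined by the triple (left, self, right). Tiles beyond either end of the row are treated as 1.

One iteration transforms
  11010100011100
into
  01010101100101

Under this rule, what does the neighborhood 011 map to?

0

At position 9 the neighborhood is 011; the next row has 0 there.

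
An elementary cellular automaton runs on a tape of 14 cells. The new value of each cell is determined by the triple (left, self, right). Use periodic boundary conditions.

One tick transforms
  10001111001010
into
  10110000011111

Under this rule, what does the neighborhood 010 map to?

At position 0 the neighborhood is 010; the next row has 1 there.

1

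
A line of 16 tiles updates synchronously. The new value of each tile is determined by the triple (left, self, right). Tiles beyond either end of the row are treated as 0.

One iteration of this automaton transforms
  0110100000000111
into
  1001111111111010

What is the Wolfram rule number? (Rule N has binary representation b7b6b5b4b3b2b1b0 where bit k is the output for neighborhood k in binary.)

183

position 14: 111 → 1  (bit 7 = 1)
position 2: 110 → 0  (bit 6 = 0)
position 3: 101 → 1  (bit 5 = 1)
position 5: 100 → 1  (bit 4 = 1)
position 1: 011 → 0  (bit 3 = 0)
position 4: 010 → 1  (bit 2 = 1)
position 0: 001 → 1  (bit 1 = 1)
position 6: 000 → 1  (bit 0 = 1)
bits b7..b0 = 10110111 = 183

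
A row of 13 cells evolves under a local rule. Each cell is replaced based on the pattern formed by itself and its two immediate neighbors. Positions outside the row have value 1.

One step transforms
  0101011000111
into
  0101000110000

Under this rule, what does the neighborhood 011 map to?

0

At position 5 the neighborhood is 011; the next row has 0 there.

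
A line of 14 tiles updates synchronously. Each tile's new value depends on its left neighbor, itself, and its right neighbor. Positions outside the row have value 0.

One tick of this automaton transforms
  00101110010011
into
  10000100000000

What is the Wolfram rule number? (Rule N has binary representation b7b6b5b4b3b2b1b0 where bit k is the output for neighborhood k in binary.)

129

position 5: 111 → 1  (bit 7 = 1)
position 6: 110 → 0  (bit 6 = 0)
position 3: 101 → 0  (bit 5 = 0)
position 7: 100 → 0  (bit 4 = 0)
position 4: 011 → 0  (bit 3 = 0)
position 2: 010 → 0  (bit 2 = 0)
position 1: 001 → 0  (bit 1 = 0)
position 0: 000 → 1  (bit 0 = 1)
bits b7..b0 = 10000001 = 129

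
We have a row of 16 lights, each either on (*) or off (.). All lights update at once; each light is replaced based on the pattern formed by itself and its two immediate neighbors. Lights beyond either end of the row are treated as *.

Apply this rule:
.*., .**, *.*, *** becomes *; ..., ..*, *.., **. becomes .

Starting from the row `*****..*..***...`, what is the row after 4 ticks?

****...*..**....
***....*..*.....
**.....*..*.....
*......*..*.....

*......*..*.....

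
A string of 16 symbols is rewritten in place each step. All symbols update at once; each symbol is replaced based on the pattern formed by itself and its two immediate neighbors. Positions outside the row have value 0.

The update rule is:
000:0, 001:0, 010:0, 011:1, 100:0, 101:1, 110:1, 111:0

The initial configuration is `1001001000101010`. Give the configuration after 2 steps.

0000000000010100
0000000000001000

0000000000001000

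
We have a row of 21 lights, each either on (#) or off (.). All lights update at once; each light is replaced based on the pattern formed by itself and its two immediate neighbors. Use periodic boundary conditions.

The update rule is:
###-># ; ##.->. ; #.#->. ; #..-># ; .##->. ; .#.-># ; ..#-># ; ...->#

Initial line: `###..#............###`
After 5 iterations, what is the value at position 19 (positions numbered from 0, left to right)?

.

iteration 1: ##.###############.##
iteration 2: #...#############...#
iteration 3: .###.###########.###.
iteration 4: #.#...#########...#.#
iteration 5: ..####.#######.####..
position 19 holds .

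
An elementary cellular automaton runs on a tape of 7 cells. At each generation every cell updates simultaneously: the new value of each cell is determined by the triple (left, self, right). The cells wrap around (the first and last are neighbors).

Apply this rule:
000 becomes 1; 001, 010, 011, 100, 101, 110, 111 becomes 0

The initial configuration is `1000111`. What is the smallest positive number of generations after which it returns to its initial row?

2

0010000
1000111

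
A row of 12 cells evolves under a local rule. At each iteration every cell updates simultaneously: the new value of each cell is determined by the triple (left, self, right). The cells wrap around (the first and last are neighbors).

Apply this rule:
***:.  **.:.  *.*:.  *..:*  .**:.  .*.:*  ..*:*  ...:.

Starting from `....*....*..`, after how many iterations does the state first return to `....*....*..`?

5

...***..***.
..*...**...*
****.*..*.**
.....****...
....*....*..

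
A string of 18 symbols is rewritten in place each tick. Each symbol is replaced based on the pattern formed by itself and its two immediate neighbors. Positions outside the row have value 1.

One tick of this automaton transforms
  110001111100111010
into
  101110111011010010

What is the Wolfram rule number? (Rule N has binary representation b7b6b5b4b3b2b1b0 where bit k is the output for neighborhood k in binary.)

position 0: 111 → 1  (bit 7 = 1)
position 1: 110 → 0  (bit 6 = 0)
position 15: 101 → 0  (bit 5 = 0)
position 2: 100 → 1  (bit 4 = 1)
position 5: 011 → 0  (bit 3 = 0)
position 16: 010 → 1  (bit 2 = 1)
position 4: 001 → 1  (bit 1 = 1)
position 3: 000 → 1  (bit 0 = 1)
bits b7..b0 = 10010111 = 151

151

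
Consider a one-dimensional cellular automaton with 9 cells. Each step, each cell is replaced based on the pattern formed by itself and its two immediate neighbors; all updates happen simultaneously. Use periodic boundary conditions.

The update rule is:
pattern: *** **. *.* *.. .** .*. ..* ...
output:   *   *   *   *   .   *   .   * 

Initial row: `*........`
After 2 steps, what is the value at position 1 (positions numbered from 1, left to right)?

.

********.
.********
position 1 holds .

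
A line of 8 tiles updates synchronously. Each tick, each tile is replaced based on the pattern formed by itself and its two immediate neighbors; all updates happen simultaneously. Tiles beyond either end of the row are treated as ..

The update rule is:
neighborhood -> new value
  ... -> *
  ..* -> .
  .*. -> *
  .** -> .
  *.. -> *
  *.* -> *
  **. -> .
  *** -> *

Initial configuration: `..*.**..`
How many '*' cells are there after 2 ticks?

3

*.**..**
**..*...
count of *: 3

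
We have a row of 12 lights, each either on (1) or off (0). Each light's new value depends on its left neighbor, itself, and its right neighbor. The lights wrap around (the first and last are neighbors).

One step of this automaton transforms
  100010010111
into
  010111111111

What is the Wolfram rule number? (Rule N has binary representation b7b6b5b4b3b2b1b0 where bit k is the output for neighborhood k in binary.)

190

position 10: 111 → 1  (bit 7 = 1)
position 0: 110 → 0  (bit 6 = 0)
position 8: 101 → 1  (bit 5 = 1)
position 1: 100 → 1  (bit 4 = 1)
position 9: 011 → 1  (bit 3 = 1)
position 4: 010 → 1  (bit 2 = 1)
position 3: 001 → 1  (bit 1 = 1)
position 2: 000 → 0  (bit 0 = 0)
bits b7..b0 = 10111110 = 190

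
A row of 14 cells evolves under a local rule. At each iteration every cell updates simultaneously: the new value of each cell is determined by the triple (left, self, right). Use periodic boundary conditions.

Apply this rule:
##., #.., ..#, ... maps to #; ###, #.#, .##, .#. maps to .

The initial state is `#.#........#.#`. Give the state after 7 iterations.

########...#..

#..########...
.##.......####
..########...#
##.......####.
.########...#.
#.......####.#
########...#..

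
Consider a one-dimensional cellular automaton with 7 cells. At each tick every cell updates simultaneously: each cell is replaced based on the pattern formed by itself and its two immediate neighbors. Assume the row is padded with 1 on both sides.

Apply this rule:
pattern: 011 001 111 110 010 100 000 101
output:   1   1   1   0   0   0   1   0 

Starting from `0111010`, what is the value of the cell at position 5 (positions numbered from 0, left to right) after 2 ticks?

tick 1: 0110000
tick 2: 0100111
position 5 holds 1

1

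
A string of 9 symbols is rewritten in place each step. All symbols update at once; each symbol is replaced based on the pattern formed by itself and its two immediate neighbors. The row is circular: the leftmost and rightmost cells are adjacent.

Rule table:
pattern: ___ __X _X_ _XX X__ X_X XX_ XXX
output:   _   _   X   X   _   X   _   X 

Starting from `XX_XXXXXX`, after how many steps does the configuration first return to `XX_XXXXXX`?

step 1: X_XXXXXXX
step 2: _XXXXXXXX
step 3: XXXXXXXX_
step 4: XXXXXXX_X
step 5: XXXXXX_XX
step 6: XXXXX_XXX
step 7: XXXX_XXXX
step 8: XXX_XXXXX
step 9: XX_XXXXXX

9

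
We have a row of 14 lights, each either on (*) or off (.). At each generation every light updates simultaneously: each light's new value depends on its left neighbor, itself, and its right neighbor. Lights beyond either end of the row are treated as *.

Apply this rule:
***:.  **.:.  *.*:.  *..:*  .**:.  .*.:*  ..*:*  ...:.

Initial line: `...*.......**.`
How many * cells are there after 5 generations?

6

*.***.....*...
.....*...***.*
*...***.*.....
.*.*....**...*
.*.**..*..*.*.
count of *: 6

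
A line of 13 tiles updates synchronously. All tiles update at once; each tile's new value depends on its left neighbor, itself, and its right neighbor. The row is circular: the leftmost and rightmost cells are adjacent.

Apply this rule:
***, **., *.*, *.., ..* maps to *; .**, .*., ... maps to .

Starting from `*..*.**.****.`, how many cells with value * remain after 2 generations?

.**.*.**.****
*.**.*.**.***
count of *: 9

9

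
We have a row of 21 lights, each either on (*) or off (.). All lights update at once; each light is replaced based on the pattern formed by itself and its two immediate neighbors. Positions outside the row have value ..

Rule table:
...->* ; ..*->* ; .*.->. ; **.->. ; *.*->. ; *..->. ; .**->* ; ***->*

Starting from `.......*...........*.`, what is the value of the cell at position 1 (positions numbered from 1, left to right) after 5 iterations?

*

*******..**********..
******..**********..*
*****..**********..*.
****..**********..*..
***..**********..*..*
position 1 holds *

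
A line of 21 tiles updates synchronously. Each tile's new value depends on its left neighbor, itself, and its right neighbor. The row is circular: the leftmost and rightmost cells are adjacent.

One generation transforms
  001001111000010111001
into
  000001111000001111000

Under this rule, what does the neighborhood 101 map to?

1

At position 14 the neighborhood is 101; the next row has 1 there.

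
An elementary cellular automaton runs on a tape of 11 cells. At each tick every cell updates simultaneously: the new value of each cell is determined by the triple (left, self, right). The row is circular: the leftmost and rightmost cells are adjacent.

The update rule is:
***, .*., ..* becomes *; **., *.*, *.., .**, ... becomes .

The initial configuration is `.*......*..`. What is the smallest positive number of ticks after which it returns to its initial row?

tick 1: **.....**..
tick 2: ......*...*
tick 3: .....**..**
tick 4: ....*...*..
tick 5: ...**..**..
tick 6: ..*...*....
tick 7: .**..**....
tick 8: *...*......
tick 9: *..**.....*
tick 10: ..*......*.
tick 11: .**.....**.
tick 12: *......*...
tick 13: *.....**..*
tick 14: .....*...*.
tick 15: ....**..**.
tick 16: ...*...*...
tick 17: ..**..**...
tick 18: .*...*.....
tick 19: **..**.....
tick 20: ...*......*
tick 21: ..**.....**
tick 22: .*......*..

22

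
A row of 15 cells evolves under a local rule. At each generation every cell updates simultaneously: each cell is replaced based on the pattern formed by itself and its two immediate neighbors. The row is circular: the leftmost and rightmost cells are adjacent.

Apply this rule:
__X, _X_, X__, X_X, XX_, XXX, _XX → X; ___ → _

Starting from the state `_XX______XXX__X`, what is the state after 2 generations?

XXXX____XXXXXXX
XXXXX__XXXXXXXX

XXXXX__XXXXXXXX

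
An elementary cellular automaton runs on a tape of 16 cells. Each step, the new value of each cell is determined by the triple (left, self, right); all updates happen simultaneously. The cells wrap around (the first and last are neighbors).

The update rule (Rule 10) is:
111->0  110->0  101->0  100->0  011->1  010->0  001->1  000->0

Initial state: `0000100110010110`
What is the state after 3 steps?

0001001100100100
0010011001001000
0100110010010000

0100110010010000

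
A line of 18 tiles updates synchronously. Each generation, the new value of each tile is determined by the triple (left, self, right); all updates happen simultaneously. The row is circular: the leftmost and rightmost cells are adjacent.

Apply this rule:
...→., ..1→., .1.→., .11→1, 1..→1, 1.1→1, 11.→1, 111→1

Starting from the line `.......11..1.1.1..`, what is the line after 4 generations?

.1.....111111..1.1

.......111..1.1.1.
.......1111..1.1.1
1......11111..1.1.
.1.....111111..1.1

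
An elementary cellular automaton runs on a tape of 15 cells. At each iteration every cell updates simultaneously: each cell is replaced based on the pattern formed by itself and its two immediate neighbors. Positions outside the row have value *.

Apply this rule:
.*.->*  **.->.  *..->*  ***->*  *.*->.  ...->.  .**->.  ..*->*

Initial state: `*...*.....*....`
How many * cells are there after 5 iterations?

8

iteration 1: .*.***...***..*
iteration 2: .*..*.*.*.*.**.
iteration 3: .****.*.*.*....
iteration 4: ..**..*.*.**..*
iteration 5: **..***.*...**.
count of *: 8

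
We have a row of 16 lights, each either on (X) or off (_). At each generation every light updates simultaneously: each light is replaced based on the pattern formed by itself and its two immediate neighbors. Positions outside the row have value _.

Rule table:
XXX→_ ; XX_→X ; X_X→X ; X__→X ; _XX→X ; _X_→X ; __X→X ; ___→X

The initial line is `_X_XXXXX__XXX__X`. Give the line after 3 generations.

XXXX___XXXX_XXXX

XXXX___XXXX_XXXX
X__XXXXX__XXX__X
XXXX___XXXX_XXXX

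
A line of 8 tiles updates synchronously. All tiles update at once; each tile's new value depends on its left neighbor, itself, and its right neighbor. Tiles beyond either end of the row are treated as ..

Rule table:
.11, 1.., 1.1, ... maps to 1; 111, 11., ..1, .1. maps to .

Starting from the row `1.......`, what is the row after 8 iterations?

.1.11...

iteration 1: .1111111
iteration 2: .1......
iteration 3: ..111111
iteration 4: 1.1.....
iteration 5: .1.11111
iteration 6: ..11....
iteration 7: 1.1.1111
iteration 8: .1.11...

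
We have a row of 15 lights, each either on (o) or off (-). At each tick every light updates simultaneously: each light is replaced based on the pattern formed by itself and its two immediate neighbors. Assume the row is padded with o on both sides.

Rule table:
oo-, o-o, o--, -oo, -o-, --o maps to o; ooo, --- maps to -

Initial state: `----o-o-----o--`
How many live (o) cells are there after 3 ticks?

o--ooooo---oooo
oooo---oo-oo---
---oo-ooooooo-o
count of o: 10

10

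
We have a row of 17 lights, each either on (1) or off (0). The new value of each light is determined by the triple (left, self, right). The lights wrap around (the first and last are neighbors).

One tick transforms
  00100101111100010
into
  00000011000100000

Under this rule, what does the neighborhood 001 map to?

At position 1 the neighborhood is 001; the next row has 0 there.

0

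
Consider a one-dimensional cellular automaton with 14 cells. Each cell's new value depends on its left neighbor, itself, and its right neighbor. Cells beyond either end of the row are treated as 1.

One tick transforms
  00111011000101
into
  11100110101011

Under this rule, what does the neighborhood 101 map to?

At position 5 the neighborhood is 101; the next row has 1 there.

1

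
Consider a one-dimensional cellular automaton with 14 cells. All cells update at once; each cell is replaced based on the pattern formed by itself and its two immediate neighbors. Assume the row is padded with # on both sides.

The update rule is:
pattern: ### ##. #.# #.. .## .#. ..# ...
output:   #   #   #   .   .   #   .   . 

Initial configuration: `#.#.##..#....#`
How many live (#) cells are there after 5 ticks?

####.#..#.....
######..#.....
######..#.....  (fixed point — unchanged through tick 5)
count of #: 7

7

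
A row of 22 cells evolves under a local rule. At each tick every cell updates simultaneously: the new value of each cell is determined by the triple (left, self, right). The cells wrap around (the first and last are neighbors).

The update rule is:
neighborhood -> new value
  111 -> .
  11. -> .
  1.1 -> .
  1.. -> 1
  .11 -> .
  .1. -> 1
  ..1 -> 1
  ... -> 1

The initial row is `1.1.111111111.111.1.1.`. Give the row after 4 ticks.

111111111111111111111.

tick 1: 1.1...............1.1.
tick 2: 1.11111111111111111.1.
tick 3: 1...................1.
tick 4: 111111111111111111111.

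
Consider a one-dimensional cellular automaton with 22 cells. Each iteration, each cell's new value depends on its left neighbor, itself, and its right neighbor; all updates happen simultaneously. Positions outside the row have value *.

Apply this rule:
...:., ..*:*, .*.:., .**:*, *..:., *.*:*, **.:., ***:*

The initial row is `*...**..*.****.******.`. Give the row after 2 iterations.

..**..*.****.******.**

...**..*.****.******.*
..**..*.****.******.**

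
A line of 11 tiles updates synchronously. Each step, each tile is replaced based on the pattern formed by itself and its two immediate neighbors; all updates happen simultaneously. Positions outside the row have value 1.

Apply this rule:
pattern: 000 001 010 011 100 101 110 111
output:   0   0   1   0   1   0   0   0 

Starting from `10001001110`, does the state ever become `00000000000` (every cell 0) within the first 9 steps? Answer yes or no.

no

01001100000
01100010000
00010011000
10011000100
01000100110
01100110000
00010001000
10011001100
01000100010
step 9 is 01000100010, still not uniform 0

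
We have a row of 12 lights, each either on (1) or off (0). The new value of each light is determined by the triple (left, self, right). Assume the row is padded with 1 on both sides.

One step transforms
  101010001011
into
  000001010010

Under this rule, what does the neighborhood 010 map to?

At position 2 the neighborhood is 010; the next row has 0 there.

0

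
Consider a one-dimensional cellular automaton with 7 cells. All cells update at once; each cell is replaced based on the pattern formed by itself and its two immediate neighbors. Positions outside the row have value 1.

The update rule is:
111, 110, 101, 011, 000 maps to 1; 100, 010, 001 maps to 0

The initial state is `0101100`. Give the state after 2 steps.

1111100

1011100
1111100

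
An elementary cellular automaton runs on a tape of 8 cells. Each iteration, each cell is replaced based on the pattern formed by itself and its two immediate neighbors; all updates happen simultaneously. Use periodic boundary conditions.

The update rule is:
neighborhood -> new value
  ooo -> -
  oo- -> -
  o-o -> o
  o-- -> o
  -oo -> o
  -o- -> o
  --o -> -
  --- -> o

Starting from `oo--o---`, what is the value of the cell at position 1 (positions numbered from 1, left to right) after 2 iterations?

o

o-o-ooo-
ooooo--o
position 1 holds o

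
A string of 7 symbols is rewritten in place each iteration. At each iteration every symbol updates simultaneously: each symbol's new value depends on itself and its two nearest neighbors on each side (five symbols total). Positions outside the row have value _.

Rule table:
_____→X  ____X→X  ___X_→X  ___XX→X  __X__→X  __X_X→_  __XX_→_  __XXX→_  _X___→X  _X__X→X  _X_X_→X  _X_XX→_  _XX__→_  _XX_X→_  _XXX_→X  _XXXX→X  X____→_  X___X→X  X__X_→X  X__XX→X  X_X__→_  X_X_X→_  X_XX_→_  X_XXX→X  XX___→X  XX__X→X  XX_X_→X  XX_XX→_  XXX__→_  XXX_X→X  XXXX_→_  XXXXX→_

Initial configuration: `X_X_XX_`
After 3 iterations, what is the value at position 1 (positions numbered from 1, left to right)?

iteration 1: _X____X
iteration 2: XXX_XXX
iteration 3: _XX_XX_
position 1 holds _

_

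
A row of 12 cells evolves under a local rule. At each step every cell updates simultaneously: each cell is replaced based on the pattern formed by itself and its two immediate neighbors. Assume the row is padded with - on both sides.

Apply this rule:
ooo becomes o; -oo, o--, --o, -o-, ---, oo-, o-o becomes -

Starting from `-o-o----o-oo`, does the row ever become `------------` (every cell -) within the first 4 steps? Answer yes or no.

------------
all cells are - at step 1

yes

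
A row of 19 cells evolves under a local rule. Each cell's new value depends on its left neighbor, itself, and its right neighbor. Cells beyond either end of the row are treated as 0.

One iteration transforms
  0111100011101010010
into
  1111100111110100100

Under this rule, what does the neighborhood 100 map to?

At position 5 the neighborhood is 100; the next row has 0 there.

0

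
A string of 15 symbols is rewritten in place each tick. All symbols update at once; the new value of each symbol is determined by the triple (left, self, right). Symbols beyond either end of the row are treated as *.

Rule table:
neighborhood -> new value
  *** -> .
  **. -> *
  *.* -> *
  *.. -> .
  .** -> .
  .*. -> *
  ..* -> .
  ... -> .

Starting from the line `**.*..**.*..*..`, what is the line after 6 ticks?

*..*.....*..*..

tick 1: .***...***..*..
tick 2: *..*.....*..*..
tick 3: *..*.....*..*..  (fixed point — unchanged through tick 6)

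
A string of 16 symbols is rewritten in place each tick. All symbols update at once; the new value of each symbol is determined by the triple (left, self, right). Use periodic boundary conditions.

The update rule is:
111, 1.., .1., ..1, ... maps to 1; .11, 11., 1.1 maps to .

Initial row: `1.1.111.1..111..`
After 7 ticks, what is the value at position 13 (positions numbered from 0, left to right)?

1

1.1..1..111.1.11
..111111.1..1..1
11.1111..1111111
1...11.11.111111
.111.......11111
..1.1111111.111.
111..11111...1.1
position 13 holds 1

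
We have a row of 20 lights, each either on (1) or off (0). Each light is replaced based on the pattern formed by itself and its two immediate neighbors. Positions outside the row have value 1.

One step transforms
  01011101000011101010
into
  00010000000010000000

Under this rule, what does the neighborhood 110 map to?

At position 5 the neighborhood is 110; the next row has 0 there.

0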